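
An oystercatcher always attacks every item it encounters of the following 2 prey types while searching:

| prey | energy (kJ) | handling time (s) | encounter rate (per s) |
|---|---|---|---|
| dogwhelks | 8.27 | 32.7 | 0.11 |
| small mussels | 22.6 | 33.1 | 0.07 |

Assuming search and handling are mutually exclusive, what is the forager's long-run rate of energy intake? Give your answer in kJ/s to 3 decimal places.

0.360 kJ/s

Energy encountered per unit search time: 0.11×8.27 + 0.07×22.6 = 2.492 kJ/s.
Handling time per unit search time: 0.11×32.7 + 0.07×33.1 = 5.914.
Rate = 2.492/(1 + 5.914) = 0.3604 kJ/s.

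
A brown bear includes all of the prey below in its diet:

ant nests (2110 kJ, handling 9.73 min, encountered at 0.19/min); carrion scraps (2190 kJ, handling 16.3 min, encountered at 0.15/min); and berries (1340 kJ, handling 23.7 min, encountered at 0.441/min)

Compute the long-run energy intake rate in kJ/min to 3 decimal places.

83.856 kJ/min

R = (0.19×2110 + 0.15×2190 + 0.441×1340) / (1 + 0.19×9.73 + 0.15×16.3 + 0.441×23.7) = 1320/15.75 = 83.86 kJ/min.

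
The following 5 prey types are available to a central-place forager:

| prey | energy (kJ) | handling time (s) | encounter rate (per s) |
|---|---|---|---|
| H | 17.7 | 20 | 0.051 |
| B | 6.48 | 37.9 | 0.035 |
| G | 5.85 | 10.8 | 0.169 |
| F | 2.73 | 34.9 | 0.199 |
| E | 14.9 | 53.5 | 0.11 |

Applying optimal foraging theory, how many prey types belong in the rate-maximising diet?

Profitabilities (E/h, kJ/s): H 0.885, G 0.542, E 0.279, B 0.171, F 0.0782. Add prey in this order while the next type's profitability exceeds the intake rate on those already taken.
Rate on top 1: 0.4469. G: 0.542 > 0.4469 → include.
Rate on top 2: 0.4919. E: 0.279 < 0.4919 → exclude; stop.
Optimal diet: H, G — 2 of 5 types.

2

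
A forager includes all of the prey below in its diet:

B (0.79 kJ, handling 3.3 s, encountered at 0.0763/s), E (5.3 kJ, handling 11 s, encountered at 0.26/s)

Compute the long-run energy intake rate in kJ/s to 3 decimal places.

R = (0.0763×0.79 + 0.26×5.3) / (1 + 0.0763×3.3 + 0.26×11) = 1.438/4.112 = 0.3498 kJ/s.

0.350 kJ/s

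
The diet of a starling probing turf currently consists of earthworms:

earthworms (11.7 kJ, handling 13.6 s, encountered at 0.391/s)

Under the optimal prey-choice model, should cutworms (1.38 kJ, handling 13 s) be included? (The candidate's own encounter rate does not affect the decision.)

On earthworms alone, R = ΣλE/(1+Σλh) = 4.575/6.318 = 0.7241 kJ/s.
cutworms: E/h = 1.38/13 = 0.1062 kJ/s.
Since 0.1062 < R, time spent handling cutworms is better spent searching.

No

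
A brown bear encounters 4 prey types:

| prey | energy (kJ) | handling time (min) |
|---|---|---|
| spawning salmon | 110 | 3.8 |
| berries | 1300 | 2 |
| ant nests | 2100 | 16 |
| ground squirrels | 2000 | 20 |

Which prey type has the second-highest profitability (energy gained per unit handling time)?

Profitability E/h (kJ/min): spawning salmon = 110/3.8 = 28.9, berries = 1300/2 = 650, ant nests = 2100/16 = 131, ground squirrels = 2000/20 = 100.
Ranked: berries > ant nests > ground squirrels > spawning salmon.

ant nests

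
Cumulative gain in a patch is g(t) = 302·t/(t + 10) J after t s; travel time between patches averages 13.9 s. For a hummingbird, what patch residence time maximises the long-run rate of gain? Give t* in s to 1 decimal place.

11.8 s

By the marginal value theorem, leave when the instantaneous gain rate g'(t) equals the habitat-wide average g(t)/(T + t).
g'(t) = 302·10/(t + 10)². Setting 302·10/(t+10)² = 302t/[(t+10)(13.9+t)] gives 10(13.9+t) = t(t+10), so t² = 10×13.9 = 139.
t* = √139 = 11.79 s.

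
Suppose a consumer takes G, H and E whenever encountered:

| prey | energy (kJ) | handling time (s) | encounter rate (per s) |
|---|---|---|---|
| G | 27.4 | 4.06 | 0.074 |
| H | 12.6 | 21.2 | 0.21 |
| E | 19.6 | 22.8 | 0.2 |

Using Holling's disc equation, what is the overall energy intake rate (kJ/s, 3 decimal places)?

0.833 kJ/s

R = Σλ_iE_i / (1 + Σλ_ih_i)
Numerator: 0.074×27.4 + 0.21×12.6 + 0.2×19.6 = 8.594
Denominator: 1 + 0.074×4.06 + 0.21×21.2 + 0.2×22.8 = 10.31
R = 8.594/10.31 = 0.8333 kJ/s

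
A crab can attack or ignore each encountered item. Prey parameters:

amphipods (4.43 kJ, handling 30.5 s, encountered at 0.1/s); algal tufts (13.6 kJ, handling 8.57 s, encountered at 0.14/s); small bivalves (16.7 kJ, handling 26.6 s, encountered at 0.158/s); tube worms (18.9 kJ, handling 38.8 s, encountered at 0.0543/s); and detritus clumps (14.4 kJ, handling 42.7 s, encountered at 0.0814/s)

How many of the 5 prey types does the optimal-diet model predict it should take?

E/h in descending order: algal tufts 1.59, small bivalves 0.628, tube worms 0.487, detritus clumps 0.337, amphipods 0.145 kJ/s. The optimal diet is the largest prefix of this list for which every included type satisfies E_i/h_i > R on the types above it.
Rate on top 1: 0.8655. small bivalves: 0.628 < 0.8655 → exclude; stop.
Optimal diet: algal tufts — 1 of 5 types.

1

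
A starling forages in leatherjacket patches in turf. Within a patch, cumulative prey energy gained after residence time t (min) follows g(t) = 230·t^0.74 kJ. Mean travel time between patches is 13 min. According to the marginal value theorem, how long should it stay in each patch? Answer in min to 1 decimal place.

37.0 min

Maximise g(t)/(T+t): set derivative to zero → g'(t)(T+t) = g(t).
g'(t) = 0.74·230·t^-0.26. Setting 0.74·230·t^-0.26 = 230·t^0.74/(13+t) gives 0.74(13+t) = t, so 0.26·t = 0.74×13.
t* = 0.74×13/0.26 = 37 min.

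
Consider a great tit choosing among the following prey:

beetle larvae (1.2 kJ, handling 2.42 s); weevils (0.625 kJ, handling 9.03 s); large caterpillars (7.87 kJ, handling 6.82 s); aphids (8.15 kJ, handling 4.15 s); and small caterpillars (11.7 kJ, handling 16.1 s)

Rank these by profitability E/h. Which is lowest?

weevils

Profitability E/h (kJ/s): beetle larvae = 1.2/2.42 = 0.496, weevils = 0.625/9.03 = 0.0692, large caterpillars = 7.87/6.82 = 1.15, aphids = 8.15/4.15 = 1.96, small caterpillars = 11.7/16.1 = 0.727.
Ranked: aphids > large caterpillars > small caterpillars > beetle larvae > weevils.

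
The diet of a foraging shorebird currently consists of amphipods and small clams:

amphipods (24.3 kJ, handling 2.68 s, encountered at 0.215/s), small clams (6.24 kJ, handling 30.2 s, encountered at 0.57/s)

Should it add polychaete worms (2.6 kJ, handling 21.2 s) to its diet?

Intake rate on the current diet: R = (0.215×24.3 + 0.57×6.24) / (1 + 0.215×2.68 + 0.57×30.2) = 8.781/18.79 = 0.4673 kJ/s.
polychaete worms: E/h = 2.6/21.2 = 0.1226 kJ/s.
0.1226 < 0.4673, so adding polychaete worms would lower the average — exclude it.

No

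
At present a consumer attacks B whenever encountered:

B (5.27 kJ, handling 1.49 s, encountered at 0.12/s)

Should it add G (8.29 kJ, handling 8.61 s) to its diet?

Current rate: (0.12×5.27)/(1 + 0.12×1.49) = 0.5365 kJ/s.
G: E/h = 8.29/8.61 = 0.9628 kJ/s.
0.9628 > 0.5365, so adding G raises the average — include it.

Yes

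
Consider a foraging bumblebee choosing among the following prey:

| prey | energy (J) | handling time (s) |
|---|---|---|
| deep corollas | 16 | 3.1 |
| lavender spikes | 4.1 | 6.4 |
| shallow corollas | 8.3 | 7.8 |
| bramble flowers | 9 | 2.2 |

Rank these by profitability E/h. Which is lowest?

In descending order of E/h:
deep corollas: 16/3.1 = 5.16 J/s
bramble flowers: 9/2.2 = 4.09 J/s
shallow corollas: 8.3/7.8 = 1.06 J/s
lavender spikes: 4.1/6.4 = 0.641 J/s

lavender spikes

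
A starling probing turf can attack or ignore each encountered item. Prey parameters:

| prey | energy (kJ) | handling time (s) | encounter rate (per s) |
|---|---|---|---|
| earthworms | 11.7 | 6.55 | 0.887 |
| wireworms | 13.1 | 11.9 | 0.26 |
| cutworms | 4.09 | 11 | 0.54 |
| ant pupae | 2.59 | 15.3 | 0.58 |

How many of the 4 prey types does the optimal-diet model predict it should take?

Rank by E/h (kJ/s): earthworms 1.79, wireworms 1.1, cutworms 0.372, ant pupae 0.169. Include each in turn until the next type's E/h falls below the running intake rate.
Rate on top 1: 1.524. wireworms: 1.1 < 1.524 → exclude; stop.
Optimal diet: earthworms — 1 of 4 types.

1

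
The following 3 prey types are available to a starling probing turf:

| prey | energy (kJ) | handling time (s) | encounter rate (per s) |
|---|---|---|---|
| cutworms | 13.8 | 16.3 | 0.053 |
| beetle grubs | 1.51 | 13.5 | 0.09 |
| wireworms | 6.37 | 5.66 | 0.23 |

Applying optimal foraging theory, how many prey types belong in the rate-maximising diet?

Profitabilities (E/h, kJ/s): wireworms 1.13, cutworms 0.847, beetle grubs 0.112. Add prey in this order while the next type's profitability exceeds the intake rate on those already taken.
Rate on top 1: 0.6365. cutworms: 0.847 > 0.6365 → include.
Rate on top 2: 0.6938. beetle grubs: 0.112 < 0.6938 → exclude; stop.
Optimal diet: wireworms, cutworms — 2 of 3 types.

2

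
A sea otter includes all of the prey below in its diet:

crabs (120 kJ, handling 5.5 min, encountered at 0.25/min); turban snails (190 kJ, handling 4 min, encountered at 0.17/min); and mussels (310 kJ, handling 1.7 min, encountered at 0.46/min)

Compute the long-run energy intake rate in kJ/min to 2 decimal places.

Energy encountered per unit search time: 0.25×120 + 0.17×190 + 0.46×310 = 204.9 kJ/min.
Handling time per unit search time: 0.25×5.5 + 0.17×4 + 0.46×1.7 = 2.837.
Rate = 204.9/(1 + 2.837) = 53.4 kJ/min.

53.40 kJ/min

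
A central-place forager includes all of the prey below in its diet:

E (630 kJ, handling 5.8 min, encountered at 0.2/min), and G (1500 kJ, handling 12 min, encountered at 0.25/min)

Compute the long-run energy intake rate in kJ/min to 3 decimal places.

97.093 kJ/min

R = (0.2×630 + 0.25×1500) / (1 + 0.2×5.8 + 0.25×12) = 501/5.16 = 97.09 kJ/min.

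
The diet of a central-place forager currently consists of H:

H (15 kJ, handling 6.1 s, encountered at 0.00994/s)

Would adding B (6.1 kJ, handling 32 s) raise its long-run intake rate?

Intake rate on the current diet: R = (0.00994×15) / (1 + 0.00994×6.1) = 0.1491/1.061 = 0.1406 kJ/s.
B: E/h = 6.1/32 = 0.1906 kJ/s.
Since 0.1906 > R, including B increases the long-run rate.

Yes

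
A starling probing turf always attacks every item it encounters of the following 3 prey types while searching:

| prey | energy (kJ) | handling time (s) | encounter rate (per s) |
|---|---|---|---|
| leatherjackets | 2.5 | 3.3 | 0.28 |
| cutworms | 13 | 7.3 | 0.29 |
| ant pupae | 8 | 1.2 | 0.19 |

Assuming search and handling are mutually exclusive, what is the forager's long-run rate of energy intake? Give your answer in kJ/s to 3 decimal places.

Energy encountered per unit search time: 0.28×2.5 + 0.29×13 + 0.19×8 = 5.99 kJ/s.
Handling time per unit search time: 0.28×3.3 + 0.29×7.3 + 0.19×1.2 = 3.269.
Rate = 5.99/(1 + 3.269) = 1.403 kJ/s.

1.403 kJ/s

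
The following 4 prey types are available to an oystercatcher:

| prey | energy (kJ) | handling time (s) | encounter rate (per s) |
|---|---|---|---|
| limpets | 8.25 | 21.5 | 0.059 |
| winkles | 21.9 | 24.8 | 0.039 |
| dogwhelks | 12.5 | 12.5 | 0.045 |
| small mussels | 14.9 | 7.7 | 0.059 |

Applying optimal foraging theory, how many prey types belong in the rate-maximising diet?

3

Profitabilities (E/h, kJ/s): small mussels 1.94, dogwhelks 1, winkles 0.883, limpets 0.384. Add prey in this order while the next type's profitability exceeds the intake rate on those already taken.
Rate on top 1: 0.6045. dogwhelks: 1 > 0.6045 → include.
Rate on top 2: 0.7148. winkles: 0.883 > 0.7148 → include.
Rate on top 3: 0.7693. limpets: 0.384 < 0.7693 → exclude; stop.
Optimal diet: small mussels, dogwhelks, winkles — 3 of 4 types.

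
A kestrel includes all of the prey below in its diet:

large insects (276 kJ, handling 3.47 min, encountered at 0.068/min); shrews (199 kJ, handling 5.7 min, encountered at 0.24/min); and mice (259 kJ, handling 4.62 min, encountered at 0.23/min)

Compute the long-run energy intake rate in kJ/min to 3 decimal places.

34.391 kJ/min

R = (0.068×276 + 0.24×199 + 0.23×259) / (1 + 0.068×3.47 + 0.24×5.7 + 0.23×4.62) = 126.1/3.667 = 34.39 kJ/min.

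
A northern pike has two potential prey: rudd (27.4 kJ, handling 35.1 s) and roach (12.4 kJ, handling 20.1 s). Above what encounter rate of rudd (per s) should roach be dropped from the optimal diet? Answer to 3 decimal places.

At the threshold, the rate on rudd alone equals the profitability of roach: λ·27.4/(1 + λ·35.1) = 12.4/20.1 = 0.6169.
Rearranging, λ(27.4 − 0.6169×35.1) = 0.6169, so λ = 0.6169/5.746 = 0.1074 per s.

0.107 per s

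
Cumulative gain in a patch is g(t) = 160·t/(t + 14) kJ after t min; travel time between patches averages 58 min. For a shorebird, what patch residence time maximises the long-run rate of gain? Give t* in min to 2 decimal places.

Optimal t* satisfies g'(t*) = g(t*)/(T + t*).
g'(t) = 160·14/(t + 14)². Setting 160·14/(t+14)² = 160t/[(t+14)(58+t)] gives 14(58+t) = t(t+14), so t² = 14×58 = 812.
t* = √812 = 28.5 min.

28.50 min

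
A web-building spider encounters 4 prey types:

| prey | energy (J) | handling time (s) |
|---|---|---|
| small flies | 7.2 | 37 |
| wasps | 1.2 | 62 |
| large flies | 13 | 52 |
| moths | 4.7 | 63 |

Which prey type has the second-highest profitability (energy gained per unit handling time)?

Profitability E/h (J/s): small flies = 7.2/37 = 0.195, wasps = 1.2/62 = 0.0194, large flies = 13/52 = 0.25, moths = 4.7/63 = 0.0746.
Ranked: large flies > small flies > moths > wasps.

small flies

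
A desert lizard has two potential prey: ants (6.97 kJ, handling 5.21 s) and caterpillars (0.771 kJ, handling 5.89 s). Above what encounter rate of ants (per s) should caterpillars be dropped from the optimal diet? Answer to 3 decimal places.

At the threshold, the rate on ants alone equals the profitability of caterpillars: λ·6.97/(1 + λ·5.21) = 0.771/5.89 = 0.1309.
Rearranging, λ(6.97 − 0.1309×5.21) = 0.1309, so λ = 0.1309/6.288 = 0.02082 per s.

0.021 per s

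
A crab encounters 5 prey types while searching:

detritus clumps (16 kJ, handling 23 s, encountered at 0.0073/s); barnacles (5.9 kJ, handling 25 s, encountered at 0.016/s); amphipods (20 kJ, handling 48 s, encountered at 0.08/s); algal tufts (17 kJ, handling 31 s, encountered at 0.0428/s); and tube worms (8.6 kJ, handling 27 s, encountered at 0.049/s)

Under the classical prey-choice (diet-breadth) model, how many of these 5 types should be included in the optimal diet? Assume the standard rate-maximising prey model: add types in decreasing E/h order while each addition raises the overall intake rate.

E/h in descending order: detritus clumps 0.696, algal tufts 0.548, amphipods 0.417, tube worms 0.319, barnacles 0.236 kJ/s. The optimal diet is the largest prefix of this list for which every included type satisfies E_i/h_i > R on the types above it.
Rate on top 1: 0.1. algal tufts: 0.548 > 0.1 → include.
Rate on top 2: 0.3385. amphipods: 0.417 > 0.3385 → include.
Rate on top 3: 0.3859. tube worms: 0.319 < 0.3859 → exclude; stop.
Optimal diet: detritus clumps, algal tufts, amphipods — 3 of 5 types.

3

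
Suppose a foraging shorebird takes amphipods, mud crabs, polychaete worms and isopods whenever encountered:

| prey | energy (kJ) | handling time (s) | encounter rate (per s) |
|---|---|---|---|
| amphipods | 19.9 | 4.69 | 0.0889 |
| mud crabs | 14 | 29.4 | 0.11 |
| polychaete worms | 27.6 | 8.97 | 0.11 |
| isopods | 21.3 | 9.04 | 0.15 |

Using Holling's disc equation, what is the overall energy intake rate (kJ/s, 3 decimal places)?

R = (0.0889×19.9 + 0.11×14 + 0.11×27.6 + 0.15×21.3) / (1 + 0.0889×4.69 + 0.11×29.4 + 0.11×8.97 + 0.15×9.04) = 9.54/6.994 = 1.364 kJ/s.

1.364 kJ/s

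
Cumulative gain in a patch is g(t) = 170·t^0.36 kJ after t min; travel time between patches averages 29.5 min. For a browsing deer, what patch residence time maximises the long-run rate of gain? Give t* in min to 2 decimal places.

Optimal t* satisfies g'(t*) = g(t*)/(T + t*).
g'(t) = 0.36·170·t^-0.64. Setting 0.36·170·t^-0.64 = 170·t^0.36/(29.5+t) gives 0.36(29.5+t) = t, so 0.64·t = 0.36×29.5.
t* = 0.36×29.5/0.64 = 16.59 min.

16.59 min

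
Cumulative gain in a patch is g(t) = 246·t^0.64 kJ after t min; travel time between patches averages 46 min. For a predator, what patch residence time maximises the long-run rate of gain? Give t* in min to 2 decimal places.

Optimal t* satisfies g'(t*) = g(t*)/(T + t*).
g'(t) = 0.64·246·t^-0.36. Setting 0.64·246·t^-0.36 = 246·t^0.64/(46+t) gives 0.64(46+t) = t, so 0.36·t = 0.64×46.
t* = 0.64×46/0.36 = 81.78 min.

81.78 min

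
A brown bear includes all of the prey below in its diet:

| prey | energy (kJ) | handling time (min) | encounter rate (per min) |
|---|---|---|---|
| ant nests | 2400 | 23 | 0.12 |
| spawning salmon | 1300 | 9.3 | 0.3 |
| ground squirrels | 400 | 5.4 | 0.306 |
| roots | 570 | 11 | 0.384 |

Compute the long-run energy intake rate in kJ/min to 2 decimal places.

R = (0.12×2400 + 0.3×1300 + 0.306×400 + 0.384×570) / (1 + 0.12×23 + 0.3×9.3 + 0.306×5.4 + 0.384×11) = 1019/12.43 = 82.03 kJ/min.

82.03 kJ/min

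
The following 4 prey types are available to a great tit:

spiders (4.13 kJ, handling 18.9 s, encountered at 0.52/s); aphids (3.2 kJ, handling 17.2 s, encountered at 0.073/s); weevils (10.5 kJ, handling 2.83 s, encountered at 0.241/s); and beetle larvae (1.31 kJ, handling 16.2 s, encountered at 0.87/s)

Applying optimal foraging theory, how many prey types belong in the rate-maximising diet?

Profitabilities (E/h, kJ/s): weevils 3.71, spiders 0.219, aphids 0.186, beetle larvae 0.0809. Add prey in this order while the next type's profitability exceeds the intake rate on those already taken.
Rate on top 1: 1.504. spiders: 0.219 < 1.504 → exclude; stop.
Optimal diet: weevils — 1 of 4 types.

1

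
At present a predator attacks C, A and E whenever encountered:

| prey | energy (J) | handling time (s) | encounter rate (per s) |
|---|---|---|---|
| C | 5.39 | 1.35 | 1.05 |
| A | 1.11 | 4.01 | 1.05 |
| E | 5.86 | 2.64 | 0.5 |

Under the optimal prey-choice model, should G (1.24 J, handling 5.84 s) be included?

On C, A and E alone, R = ΣλE/(1+Σλh) = 9.755/7.948 = 1.227 J/s.
Profitability of G: 1.24/5.84 = 0.2123 J/s.
Since 0.2123 < R, time spent handling G is better spent searching.

No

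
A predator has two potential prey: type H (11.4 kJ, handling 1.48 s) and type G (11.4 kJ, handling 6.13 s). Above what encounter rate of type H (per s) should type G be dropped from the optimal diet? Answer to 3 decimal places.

At the threshold, the rate on type H alone equals the profitability of type G: λ·11.4/(1 + λ·1.48) = 11.4/6.13 = 1.86.
Rearranging, λ(11.4 − 1.86×1.48) = 1.86, so λ = 1.86/8.648 = 0.2151 per s.

0.215 per s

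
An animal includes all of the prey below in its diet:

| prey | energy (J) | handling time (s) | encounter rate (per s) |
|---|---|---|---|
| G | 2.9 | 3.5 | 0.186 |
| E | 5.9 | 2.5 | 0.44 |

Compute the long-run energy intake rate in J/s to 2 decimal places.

1.14 J/s

Energy encountered per unit search time: 0.186×2.9 + 0.44×5.9 = 3.135 J/s.
Handling time per unit search time: 0.186×3.5 + 0.44×2.5 = 1.751.
Rate = 3.135/(1 + 1.751) = 1.14 J/s.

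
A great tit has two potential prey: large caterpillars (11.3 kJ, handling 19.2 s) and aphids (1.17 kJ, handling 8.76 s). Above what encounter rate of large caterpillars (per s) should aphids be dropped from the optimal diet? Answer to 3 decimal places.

Drop aphids once their profitability E₂/h₂ falls below the rate achievable on large caterpillars alone: E₂/h₂ = λE₁/(1 + λh₁).
Solve for λ: λE₁h₂ = E₂(1 + λh₁) → λ(E₁h₂ − E₂h₁) = E₂ → λ = E₂/(E₁h₂ − E₂h₁).
λ = 1.17/(11.3×8.76 − 1.17×19.2) = 1.17/76.52 = 0.01529 per s.

0.015 per s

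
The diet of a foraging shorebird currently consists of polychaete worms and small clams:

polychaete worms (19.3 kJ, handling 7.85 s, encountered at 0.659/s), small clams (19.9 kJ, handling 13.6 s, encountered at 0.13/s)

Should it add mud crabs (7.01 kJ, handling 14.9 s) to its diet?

No

Intake rate on the current diet: R = (0.659×19.3 + 0.13×19.9) / (1 + 0.659×7.85 + 0.13×13.6) = 15.31/7.941 = 1.927 kJ/s.
Profitability of mud crabs: 7.01/14.9 = 0.4705 kJ/s.
Since 0.4705 < R, time spent handling mud crabs is better spent searching.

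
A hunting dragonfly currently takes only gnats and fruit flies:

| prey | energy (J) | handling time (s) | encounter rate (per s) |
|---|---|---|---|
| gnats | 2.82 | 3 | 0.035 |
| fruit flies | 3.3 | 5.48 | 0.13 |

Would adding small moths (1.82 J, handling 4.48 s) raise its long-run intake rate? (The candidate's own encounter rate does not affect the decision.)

Yes

Current rate: (0.035×2.82 + 0.13×3.3)/(1 + 0.035×3 + 0.13×5.48) = 0.2904 J/s.
small moths: E/h = 1.82/4.48 = 0.4062 J/s.
Since 0.4062 > R, including small moths increases the long-run rate.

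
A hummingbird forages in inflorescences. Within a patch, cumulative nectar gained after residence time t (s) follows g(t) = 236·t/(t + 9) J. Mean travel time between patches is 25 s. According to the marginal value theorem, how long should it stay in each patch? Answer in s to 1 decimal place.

By the marginal value theorem, leave when the instantaneous gain rate g'(t) equals the habitat-wide average g(t)/(T + t).
g'(t) = 236·9/(t + 9)². Setting 236·9/(t+9)² = 236t/[(t+9)(25+t)] gives 9(25+t) = t(t+9), so t² = 9×25 = 225.
t* = √225 = 15 s.

15.0 s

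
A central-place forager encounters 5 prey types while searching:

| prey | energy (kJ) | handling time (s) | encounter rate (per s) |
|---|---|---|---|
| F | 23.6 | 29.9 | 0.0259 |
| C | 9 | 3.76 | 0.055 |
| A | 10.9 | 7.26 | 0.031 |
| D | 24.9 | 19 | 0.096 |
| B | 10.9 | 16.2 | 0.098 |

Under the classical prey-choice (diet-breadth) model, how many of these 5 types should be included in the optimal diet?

E/h in descending order: C 2.39, A 1.5, D 1.31, F 0.789, B 0.673 kJ/s. The optimal diet is the largest prefix of this list for which every included type satisfies E_i/h_i > R on the types above it.
Rate on top 1: 0.4102. A: 1.5 > 0.4102 → include.
Rate on top 2: 0.5817. D: 1.31 > 0.5817 → include.
Rate on top 3: 0.99. F: 0.789 < 0.99 → exclude; stop.
Optimal diet: C, A, D — 3 of 5 types.

3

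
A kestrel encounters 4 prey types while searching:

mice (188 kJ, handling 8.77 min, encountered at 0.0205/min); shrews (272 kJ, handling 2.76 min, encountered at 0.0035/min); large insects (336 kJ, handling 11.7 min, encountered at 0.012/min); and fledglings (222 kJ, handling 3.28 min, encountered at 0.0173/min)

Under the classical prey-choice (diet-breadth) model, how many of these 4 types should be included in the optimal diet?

Rank by E/h (kJ/min): shrews 98.6, fledglings 67.7, large insects 28.7, mice 21.4. Include each in turn until the next type's E/h falls below the running intake rate.
Rate on top 1: 0.9429. fledglings: 67.7 > 0.9429 → include.
Rate on top 2: 4.494. large insects: 28.7 > 4.494 → include.
Rate on top 3: 7.312. mice: 21.4 > 7.312 → include.
Optimal diet: shrews, fledglings, large insects, mice — 4 of 4 types.

4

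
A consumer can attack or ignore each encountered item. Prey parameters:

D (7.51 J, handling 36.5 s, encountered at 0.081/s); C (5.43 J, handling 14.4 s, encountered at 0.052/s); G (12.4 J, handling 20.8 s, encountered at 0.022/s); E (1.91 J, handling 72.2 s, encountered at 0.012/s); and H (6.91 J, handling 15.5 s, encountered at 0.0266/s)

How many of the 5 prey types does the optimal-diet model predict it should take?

Profitabilities (E/h, J/s): G 0.596, H 0.446, C 0.377, D 0.206, E 0.0265. Add prey in this order while the next type's profitability exceeds the intake rate on those already taken.
Rate on top 1: 0.1872. H: 0.446 > 0.1872 → include.
Rate on top 2: 0.2442. C: 0.377 > 0.2442 → include.
Rate on top 3: 0.2822. D: 0.206 < 0.2822 → exclude; stop.
Optimal diet: G, H, C — 3 of 5 types.

3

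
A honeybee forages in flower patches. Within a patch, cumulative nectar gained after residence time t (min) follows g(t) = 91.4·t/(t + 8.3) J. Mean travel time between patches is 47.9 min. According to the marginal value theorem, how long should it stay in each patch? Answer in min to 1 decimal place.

By the marginal value theorem, leave when the instantaneous gain rate g'(t) equals the habitat-wide average g(t)/(T + t).
g'(t) = 91.4·8.3/(t + 8.3)². Setting 91.4·8.3/(t+8.3)² = 91.4t/[(t+8.3)(47.9+t)] gives 8.3(47.9+t) = t(t+8.3), so t² = 8.3×47.9 = 397.6.
t* = √397.6 = 19.94 min.

19.9 min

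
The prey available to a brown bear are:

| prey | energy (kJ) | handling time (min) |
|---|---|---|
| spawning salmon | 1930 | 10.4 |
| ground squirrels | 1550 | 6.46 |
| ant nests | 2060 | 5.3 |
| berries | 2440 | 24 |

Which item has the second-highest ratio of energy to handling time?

In descending order of E/h:
ant nests: 2060/5.3 = 389 kJ/min
ground squirrels: 1550/6.46 = 240 kJ/min
spawning salmon: 1930/10.4 = 186 kJ/min
berries: 2440/24 = 102 kJ/min

ground squirrels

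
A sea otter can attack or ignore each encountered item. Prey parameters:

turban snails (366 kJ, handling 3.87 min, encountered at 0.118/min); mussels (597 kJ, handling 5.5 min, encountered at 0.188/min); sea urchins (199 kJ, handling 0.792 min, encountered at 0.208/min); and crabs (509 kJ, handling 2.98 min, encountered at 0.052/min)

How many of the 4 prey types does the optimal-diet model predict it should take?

4

Rank by E/h (kJ/min): sea urchins 251, crabs 171, mussels 109, turban snails 94.6. Include each in turn until the next type's E/h falls below the running intake rate.
Rate on top 1: 35.54. crabs: 171 > 35.54 → include.
Rate on top 2: 51.42. mussels: 109 > 51.42 → include.
Rate on top 3: 76.52. turban snails: 94.6 > 76.52 → include.
Optimal diet: sea urchins, crabs, mussels, turban snails — 4 of 4 types.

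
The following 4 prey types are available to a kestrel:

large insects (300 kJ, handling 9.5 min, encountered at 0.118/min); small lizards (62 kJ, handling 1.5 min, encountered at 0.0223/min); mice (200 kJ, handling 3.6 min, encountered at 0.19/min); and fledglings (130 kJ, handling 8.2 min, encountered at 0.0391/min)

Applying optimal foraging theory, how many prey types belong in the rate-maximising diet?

3

E/h in descending order: mice 55.6, small lizards 41.3, large insects 31.6, fledglings 15.9 kJ/min. The optimal diet is the largest prefix of this list for which every included type satisfies E_i/h_i > R on the types above it.
Rate on top 1: 22.57. small lizards: 41.3 > 22.57 → include.
Rate on top 2: 22.93. large insects: 31.6 > 22.93 → include.
Rate on top 3: 26.35. fledglings: 15.9 < 26.35 → exclude; stop.
Optimal diet: mice, small lizards, large insects — 3 of 4 types.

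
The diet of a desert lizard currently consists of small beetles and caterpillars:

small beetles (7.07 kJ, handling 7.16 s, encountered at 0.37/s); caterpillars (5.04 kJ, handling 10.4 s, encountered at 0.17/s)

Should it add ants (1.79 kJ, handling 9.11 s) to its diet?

Current rate: (0.37×7.07 + 0.17×5.04)/(1 + 0.37×7.16 + 0.17×10.4) = 0.6411 kJ/s.
ants: E/h = 1.79/9.11 = 0.1965 kJ/s.
Since 0.1965 < R, time spent handling ants is better spent searching.

No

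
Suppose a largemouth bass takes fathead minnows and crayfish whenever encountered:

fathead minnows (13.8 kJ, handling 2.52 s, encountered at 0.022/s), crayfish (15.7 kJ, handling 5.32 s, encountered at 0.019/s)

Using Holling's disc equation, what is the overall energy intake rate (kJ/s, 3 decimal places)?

0.520 kJ/s

R = Σλ_iE_i / (1 + Σλ_ih_i)
Numerator: 0.022×13.8 + 0.019×15.7 = 0.6019
Denominator: 1 + 0.022×2.52 + 0.019×5.32 = 1.157
R = 0.6019/1.157 = 0.5204 kJ/s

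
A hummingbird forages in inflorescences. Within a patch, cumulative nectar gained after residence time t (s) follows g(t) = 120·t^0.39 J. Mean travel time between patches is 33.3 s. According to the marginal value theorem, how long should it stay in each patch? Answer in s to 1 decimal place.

21.3 s

Optimal t* satisfies g'(t*) = g(t*)/(T + t*).
g'(t) = 0.39·120·t^-0.61. Setting 0.39·120·t^-0.61 = 120·t^0.39/(33.3+t) gives 0.39(33.3+t) = t, so 0.61·t = 0.39×33.3.
t* = 0.39×33.3/0.61 = 21.29 s.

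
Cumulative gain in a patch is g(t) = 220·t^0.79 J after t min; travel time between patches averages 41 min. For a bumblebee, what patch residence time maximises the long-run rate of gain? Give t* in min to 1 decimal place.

Optimal t* satisfies g'(t*) = g(t*)/(T + t*).
g'(t) = 0.79·220·t^-0.21. Setting 0.79·220·t^-0.21 = 220·t^0.79/(41+t) gives 0.79(41+t) = t, so 0.21·t = 0.79×41.
t* = 0.79×41/0.21 = 154.2 min.

154.2 min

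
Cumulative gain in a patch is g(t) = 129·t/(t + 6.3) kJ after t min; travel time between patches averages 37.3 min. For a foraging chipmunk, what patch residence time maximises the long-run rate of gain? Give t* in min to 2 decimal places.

15.33 min

Maximise g(t)/(T+t): set derivative to zero → g'(t)(T+t) = g(t).
g'(t) = 129·6.3/(t + 6.3)². Setting 129·6.3/(t+6.3)² = 129t/[(t+6.3)(37.3+t)] gives 6.3(37.3+t) = t(t+6.3), so t² = 6.3×37.3 = 235.
t* = √235 = 15.33 min.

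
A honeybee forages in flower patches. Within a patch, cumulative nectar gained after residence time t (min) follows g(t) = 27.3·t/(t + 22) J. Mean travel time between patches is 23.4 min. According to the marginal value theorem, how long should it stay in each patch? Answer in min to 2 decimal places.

Optimal t* satisfies g'(t*) = g(t*)/(T + t*).
g'(t) = 27.3·22/(t + 22)². Setting 27.3·22/(t+22)² = 27.3t/[(t+22)(23.4+t)] gives 22(23.4+t) = t(t+22), so t² = 22×23.4 = 514.8.
t* = √514.8 = 22.69 min.

22.69 min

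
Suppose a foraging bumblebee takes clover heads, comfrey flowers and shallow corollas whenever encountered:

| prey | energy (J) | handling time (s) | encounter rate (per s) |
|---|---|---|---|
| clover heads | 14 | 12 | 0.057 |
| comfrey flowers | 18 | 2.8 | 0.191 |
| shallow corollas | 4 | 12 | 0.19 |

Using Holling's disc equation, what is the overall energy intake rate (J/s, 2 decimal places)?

1.11 J/s

R = Σλ_iE_i / (1 + Σλ_ih_i)
Numerator: 0.057×14 + 0.191×18 + 0.19×4 = 4.996
Denominator: 1 + 0.057×12 + 0.191×2.8 + 0.19×12 = 4.499
R = 4.996/4.499 = 1.111 J/s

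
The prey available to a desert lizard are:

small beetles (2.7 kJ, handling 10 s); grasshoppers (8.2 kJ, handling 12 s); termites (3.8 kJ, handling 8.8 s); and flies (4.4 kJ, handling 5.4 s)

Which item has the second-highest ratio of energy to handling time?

grasshoppers

Profitability E/h (kJ/s): small beetles = 2.7/10 = 0.27, grasshoppers = 8.2/12 = 0.683, termites = 3.8/8.8 = 0.432, flies = 4.4/5.4 = 0.815.
Ranked: flies > grasshoppers > termites > small beetles.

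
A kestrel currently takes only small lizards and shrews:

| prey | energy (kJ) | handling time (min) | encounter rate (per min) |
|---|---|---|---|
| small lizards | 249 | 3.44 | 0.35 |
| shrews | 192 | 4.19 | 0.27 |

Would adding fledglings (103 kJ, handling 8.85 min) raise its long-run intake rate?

No

On small lizards and shrews alone, R = ΣλE/(1+Σλh) = 139/3.335 = 41.67 kJ/min.
fledglings: E/h = 103/8.85 = 11.64 kJ/min.
11.64 < 41.67, so adding fledglings would lower the average — exclude it.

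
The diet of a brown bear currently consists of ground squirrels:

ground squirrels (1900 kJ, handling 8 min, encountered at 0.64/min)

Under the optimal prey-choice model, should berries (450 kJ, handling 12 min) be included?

Intake rate on the current diet: R = (0.64×1900) / (1 + 0.64×8) = 1216/6.12 = 198.7 kJ/min.
Profitability of berries: 450/12 = 37.5 kJ/min.
37.5 < 198.7, so adding berries would lower the average — exclude it.

No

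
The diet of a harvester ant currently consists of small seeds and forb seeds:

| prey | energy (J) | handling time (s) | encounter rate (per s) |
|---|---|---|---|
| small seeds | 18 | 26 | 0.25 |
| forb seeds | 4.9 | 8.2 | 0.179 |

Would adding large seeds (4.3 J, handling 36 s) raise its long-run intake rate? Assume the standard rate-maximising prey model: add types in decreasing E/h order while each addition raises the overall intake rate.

On small seeds and forb seeds alone, R = ΣλE/(1+Σλh) = 5.377/8.968 = 0.5996 J/s.
Profitability of large seeds: 4.3/36 = 0.1194 J/s.
Since 0.1194 < R, time spent handling large seeds is better spent searching.

No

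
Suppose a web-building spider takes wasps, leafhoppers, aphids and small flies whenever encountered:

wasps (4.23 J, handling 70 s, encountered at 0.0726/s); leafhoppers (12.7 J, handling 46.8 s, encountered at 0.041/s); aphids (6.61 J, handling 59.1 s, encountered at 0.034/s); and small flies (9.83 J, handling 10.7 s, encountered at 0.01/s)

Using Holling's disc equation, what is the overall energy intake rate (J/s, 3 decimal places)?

R = (0.0726×4.23 + 0.041×12.7 + 0.034×6.61 + 0.01×9.83) / (1 + 0.0726×70 + 0.041×46.8 + 0.034×59.1 + 0.01×10.7) = 1.151/10.12 = 0.1138 J/s.

0.114 J/s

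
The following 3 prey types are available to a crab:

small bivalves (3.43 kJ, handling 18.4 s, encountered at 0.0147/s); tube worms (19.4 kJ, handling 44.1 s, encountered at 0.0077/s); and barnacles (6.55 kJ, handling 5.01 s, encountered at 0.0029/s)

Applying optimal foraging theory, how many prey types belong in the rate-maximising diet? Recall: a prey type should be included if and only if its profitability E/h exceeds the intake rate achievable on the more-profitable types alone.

E/h in descending order: barnacles 1.31, tube worms 0.44, small bivalves 0.186 kJ/s. The optimal diet is the largest prefix of this list for which every included type satisfies E_i/h_i > R on the types above it.
Rate on top 1: 0.01872. tube worms: 0.44 > 0.01872 → include.
Rate on top 2: 0.1243. small bivalves: 0.186 > 0.1243 → include.
Optimal diet: barnacles, tube worms, small bivalves — 3 of 3 types.

3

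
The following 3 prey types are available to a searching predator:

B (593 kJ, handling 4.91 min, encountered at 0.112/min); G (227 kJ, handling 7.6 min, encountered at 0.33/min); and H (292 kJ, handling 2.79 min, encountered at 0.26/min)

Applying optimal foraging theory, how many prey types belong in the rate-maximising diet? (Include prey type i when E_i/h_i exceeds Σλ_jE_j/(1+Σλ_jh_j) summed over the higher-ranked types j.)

2

Rank by E/h (kJ/min): B 121, H 105, G 29.9. Include each in turn until the next type's E/h falls below the running intake rate.
Rate on top 1: 42.85. H: 105 > 42.85 → include.
Rate on top 2: 62.56. G: 29.9 < 62.56 → exclude; stop.
Optimal diet: B, H — 2 of 3 types.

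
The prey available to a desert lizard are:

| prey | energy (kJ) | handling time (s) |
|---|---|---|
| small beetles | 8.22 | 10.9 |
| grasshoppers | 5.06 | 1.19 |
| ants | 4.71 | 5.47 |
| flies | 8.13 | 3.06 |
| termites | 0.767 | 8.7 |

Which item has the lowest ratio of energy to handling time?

termites

In descending order of E/h:
grasshoppers: 5.06/1.19 = 4.25 kJ/s
flies: 8.13/3.06 = 2.66 kJ/s
ants: 4.71/5.47 = 0.861 kJ/s
small beetles: 8.22/10.9 = 0.754 kJ/s
termites: 0.767/8.7 = 0.0882 kJ/s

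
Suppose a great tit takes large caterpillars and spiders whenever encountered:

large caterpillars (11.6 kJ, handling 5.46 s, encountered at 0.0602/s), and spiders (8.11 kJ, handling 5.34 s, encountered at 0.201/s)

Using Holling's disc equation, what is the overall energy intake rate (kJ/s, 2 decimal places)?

R = Σλ_iE_i / (1 + Σλ_ih_i)
Numerator: 0.0602×11.6 + 0.201×8.11 = 2.328
Denominator: 1 + 0.0602×5.46 + 0.201×5.34 = 2.402
R = 2.328/2.402 = 0.9694 kJ/s

0.97 kJ/s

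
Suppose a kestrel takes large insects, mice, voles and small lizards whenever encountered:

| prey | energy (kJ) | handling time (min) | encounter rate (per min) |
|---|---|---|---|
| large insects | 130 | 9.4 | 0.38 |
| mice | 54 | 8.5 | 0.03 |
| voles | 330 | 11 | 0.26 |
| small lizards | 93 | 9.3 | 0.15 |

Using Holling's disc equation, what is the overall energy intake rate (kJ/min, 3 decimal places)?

R = Σλ_iE_i / (1 + Σλ_ih_i)
Numerator: 0.38×130 + 0.03×54 + 0.26×330 + 0.15×93 = 150.8
Denominator: 1 + 0.38×9.4 + 0.03×8.5 + 0.26×11 + 0.15×9.3 = 9.082
R = 150.8/9.082 = 16.6 kJ/min

16.601 kJ/min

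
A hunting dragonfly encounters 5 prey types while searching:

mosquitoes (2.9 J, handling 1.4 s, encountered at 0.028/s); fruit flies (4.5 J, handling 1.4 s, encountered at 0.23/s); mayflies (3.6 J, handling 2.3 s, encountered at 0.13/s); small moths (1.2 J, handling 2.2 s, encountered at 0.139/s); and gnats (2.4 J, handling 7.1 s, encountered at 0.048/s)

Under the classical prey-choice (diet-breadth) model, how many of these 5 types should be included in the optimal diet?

E/h in descending order: fruit flies 3.21, mosquitoes 2.07, mayflies 1.57, small moths 0.545, gnats 0.338 J/s. The optimal diet is the largest prefix of this list for which every included type satisfies E_i/h_i > R on the types above it.
Rate on top 1: 0.7829. mosquitoes: 2.07 > 0.7829 → include.
Rate on top 2: 0.82. mayflies: 1.57 > 0.82 → include.
Rate on top 3: 0.9542. small moths: 0.545 < 0.9542 → exclude; stop.
Optimal diet: fruit flies, mosquitoes, mayflies — 3 of 5 types.

3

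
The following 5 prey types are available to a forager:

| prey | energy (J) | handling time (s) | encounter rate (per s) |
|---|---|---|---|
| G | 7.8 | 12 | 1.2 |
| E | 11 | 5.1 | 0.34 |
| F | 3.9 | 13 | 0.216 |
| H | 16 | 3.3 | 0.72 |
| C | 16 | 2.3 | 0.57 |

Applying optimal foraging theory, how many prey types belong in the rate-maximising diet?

Profitabilities (E/h, J/s): C 6.96, H 4.85, E 2.16, G 0.65, F 0.3. Add prey in this order while the next type's profitability exceeds the intake rate on those already taken.
Rate on top 1: 3.946. H: 4.85 > 3.946 → include.
Rate on top 2: 4.404. E: 2.16 < 4.404 → exclude; stop.
Optimal diet: C, H — 2 of 5 types.

2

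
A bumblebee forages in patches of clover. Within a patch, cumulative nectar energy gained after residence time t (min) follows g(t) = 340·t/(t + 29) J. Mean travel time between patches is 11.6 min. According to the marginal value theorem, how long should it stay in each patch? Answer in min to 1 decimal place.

18.3 min

By the marginal value theorem, leave when the instantaneous gain rate g'(t) equals the habitat-wide average g(t)/(T + t).
g'(t) = 340·29/(t + 29)². Setting 340·29/(t+29)² = 340t/[(t+29)(11.6+t)] gives 29(11.6+t) = t(t+29), so t² = 29×11.6 = 336.4.
t* = √336.4 = 18.34 min.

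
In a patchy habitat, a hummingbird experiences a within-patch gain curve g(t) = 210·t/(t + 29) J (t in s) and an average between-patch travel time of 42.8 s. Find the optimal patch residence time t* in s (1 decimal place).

Optimal t* satisfies g'(t*) = g(t*)/(T + t*).
g'(t) = 210·29/(t + 29)². Setting 210·29/(t+29)² = 210t/[(t+29)(42.8+t)] gives 29(42.8+t) = t(t+29), so t² = 29×42.8 = 1241.
t* = √1241 = 35.23 s.

35.2 s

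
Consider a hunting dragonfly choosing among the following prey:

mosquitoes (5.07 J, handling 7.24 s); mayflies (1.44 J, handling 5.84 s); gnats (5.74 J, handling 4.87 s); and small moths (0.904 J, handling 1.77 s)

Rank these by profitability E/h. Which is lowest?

Profitability E/h (J/s): mosquitoes = 5.07/7.24 = 0.7, mayflies = 1.44/5.84 = 0.247, gnats = 5.74/4.87 = 1.18, small moths = 0.904/1.77 = 0.511.
Ranked: gnats > mosquitoes > small moths > mayflies.

mayflies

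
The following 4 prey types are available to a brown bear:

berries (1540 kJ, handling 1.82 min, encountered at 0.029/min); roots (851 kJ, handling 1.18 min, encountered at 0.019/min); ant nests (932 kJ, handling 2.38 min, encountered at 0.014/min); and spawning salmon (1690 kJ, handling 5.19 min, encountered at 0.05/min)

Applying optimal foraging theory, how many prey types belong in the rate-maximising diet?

E/h in descending order: berries 846, roots 721, ant nests 392, spawning salmon 326 kJ/min. The optimal diet is the largest prefix of this list for which every included type satisfies E_i/h_i > R on the types above it.
Rate on top 1: 42.42. roots: 721 > 42.42 → include.
Rate on top 2: 56.57. ant nests: 392 > 56.57 → include.
Rate on top 3: 66.64. spawning salmon: 326 > 66.64 → include.
Optimal diet: berries, roots, ant nests, spawning salmon — 4 of 4 types.

4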